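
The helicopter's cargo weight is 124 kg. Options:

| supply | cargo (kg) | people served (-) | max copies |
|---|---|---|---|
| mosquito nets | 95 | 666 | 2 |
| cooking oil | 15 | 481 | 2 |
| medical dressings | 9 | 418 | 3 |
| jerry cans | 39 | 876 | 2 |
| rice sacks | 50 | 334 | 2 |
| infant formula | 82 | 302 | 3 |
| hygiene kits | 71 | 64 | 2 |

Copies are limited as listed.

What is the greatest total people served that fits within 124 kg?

Greedy by ratio would take 2×cooking oil + 3×medical dressings + jerry cans: 96 kg used, total 3092.
Dropping cooking oil frees 15 kg; slotting in jerry cans (39 kg) lifts the total to 3487 at 120 kg.
No other feasible combination exceeds 3487.

3487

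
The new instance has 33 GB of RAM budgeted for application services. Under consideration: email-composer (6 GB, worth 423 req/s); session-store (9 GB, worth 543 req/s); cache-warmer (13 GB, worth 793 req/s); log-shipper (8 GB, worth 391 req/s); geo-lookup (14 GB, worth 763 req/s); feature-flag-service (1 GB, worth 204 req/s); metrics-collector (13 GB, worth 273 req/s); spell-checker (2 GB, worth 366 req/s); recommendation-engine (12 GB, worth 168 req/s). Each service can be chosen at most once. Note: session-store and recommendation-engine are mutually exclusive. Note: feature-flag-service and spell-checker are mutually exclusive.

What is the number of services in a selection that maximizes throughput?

Best achievable throughput is 2125.
email-composer + session-store + cache-warmer + spell-checker hits 2125 at 30 GB.
Every optimal selection uses 4 services.

4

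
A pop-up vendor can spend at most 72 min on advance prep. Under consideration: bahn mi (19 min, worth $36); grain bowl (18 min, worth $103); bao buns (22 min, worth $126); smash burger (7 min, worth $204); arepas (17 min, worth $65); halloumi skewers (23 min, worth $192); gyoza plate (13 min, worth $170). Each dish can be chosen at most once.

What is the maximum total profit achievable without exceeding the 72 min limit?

Best packing: bao buns + smash burger + halloumi skewers + gyoza plate — 65 min, 692 total.
The closest alternative, grain bowl + smash burger + halloumi skewers + gyoza plate, reaches only 669.

692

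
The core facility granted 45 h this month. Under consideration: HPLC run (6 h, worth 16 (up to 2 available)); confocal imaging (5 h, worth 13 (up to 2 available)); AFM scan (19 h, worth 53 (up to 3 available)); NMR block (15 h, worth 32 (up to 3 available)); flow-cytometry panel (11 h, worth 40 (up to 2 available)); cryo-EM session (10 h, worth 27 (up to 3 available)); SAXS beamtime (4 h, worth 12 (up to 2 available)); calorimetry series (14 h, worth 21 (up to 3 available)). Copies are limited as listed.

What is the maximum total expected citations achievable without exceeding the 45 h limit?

145

Greedy by ratio would take confocal imaging + 2×flow-cytometry panel + cryo-EM session + 2×SAXS beamtime: 45 h used, total 144.
Replace confocal imaging and cryo-EM session and SAXS beamtime with AFM scan: the trade gains 1 net, giving 145 at 45 h.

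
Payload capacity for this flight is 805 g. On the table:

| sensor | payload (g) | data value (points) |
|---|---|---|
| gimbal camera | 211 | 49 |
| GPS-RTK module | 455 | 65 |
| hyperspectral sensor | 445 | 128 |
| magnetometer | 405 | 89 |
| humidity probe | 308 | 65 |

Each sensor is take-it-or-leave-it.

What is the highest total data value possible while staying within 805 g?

Taking the top-ratio sensors first gives gimbal camera + hyperspectral sensor for 177 (656 g).
The 211 g tied up in gimbal camera is better spent on humidity probe — total rises to 193 (753 g).
No other feasible combination exceeds 193.

193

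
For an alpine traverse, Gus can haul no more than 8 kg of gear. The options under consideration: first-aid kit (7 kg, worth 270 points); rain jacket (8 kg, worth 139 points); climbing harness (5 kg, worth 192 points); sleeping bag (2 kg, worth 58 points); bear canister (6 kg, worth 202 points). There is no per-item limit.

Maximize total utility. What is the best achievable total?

Best packing: first-aid kit — 7 kg, 270 total.

270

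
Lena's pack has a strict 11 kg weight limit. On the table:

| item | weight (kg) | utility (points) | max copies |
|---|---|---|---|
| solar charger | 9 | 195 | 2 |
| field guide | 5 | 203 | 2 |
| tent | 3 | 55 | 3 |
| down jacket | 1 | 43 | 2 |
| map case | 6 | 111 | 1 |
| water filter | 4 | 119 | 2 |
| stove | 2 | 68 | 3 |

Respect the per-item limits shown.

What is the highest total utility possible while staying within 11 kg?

Greedy by ratio would take field guide + 2×down jacket + 2×stove: 11 kg used, total 425.
Dropping down jacket and 2×stove frees 5 kg; slotting in field guide (5 kg) lifts the total to 449 at 11 kg.
That's the maximum — no swap from here does better than 449.

449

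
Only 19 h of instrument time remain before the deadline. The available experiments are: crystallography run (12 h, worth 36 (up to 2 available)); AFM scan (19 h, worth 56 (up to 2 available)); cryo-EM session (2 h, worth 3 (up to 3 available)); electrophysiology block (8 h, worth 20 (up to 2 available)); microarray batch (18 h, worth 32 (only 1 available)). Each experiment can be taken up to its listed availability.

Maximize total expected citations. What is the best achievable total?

56

Density check — crystallography run 3.00, AFM scan 2.95, electrophysiology block 2.50 are the best per h.
The ratio heuristic lands on crystallography run + 3×cryo-EM session (45) but leaves 1 h idle.
The 18 h tied up in crystallography run and 3×cryo-EM session is better spent on AFM scan — total rises to 56 (19 h).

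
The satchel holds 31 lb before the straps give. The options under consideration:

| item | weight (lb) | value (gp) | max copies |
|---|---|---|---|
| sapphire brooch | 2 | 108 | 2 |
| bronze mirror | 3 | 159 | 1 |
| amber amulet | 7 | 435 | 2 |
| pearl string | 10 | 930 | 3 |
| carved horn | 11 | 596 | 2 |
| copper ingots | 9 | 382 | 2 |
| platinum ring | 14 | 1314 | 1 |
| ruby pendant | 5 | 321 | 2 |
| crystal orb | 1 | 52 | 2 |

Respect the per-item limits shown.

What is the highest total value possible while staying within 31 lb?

Taking the top-ratio items first gives sapphire brooch + pearl string + platinum ring + ruby pendant for 2673 (31 lb).
But 3×pearl string + crystal orb fits in 31 lb and reaches 2842.
That's the maximum — no swap from here does better than 2842.

2842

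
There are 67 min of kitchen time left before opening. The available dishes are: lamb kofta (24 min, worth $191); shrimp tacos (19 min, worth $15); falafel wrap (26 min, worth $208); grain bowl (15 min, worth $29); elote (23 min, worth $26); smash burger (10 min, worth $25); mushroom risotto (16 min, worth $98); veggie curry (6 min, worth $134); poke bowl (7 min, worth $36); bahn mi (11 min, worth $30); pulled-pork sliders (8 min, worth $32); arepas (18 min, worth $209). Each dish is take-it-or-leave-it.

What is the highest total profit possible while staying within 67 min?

649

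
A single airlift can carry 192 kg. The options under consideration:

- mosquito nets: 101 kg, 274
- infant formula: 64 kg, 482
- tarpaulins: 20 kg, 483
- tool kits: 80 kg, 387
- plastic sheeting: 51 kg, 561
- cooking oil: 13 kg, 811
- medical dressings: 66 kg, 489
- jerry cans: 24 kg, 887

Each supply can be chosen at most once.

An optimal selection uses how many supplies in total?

5

Best achievable people served is 3231.
tarpaulins + plastic sheeting + cooking oil + medical dressings + jerry cans hits 3231 at 174 kg.
Every optimal selection uses 5 supplies.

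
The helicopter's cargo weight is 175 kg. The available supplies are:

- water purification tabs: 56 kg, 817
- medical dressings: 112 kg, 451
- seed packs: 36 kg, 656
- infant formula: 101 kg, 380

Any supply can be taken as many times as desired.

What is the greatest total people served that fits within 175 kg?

2785

Taking the top-ratio supplies first gives 4×seed packs for 2624 (144 kg).
Dropping seed packs frees 36 kg; slotting in water purification tabs (56 kg) lifts the total to 2785 at 164 kg.
Nothing else within 175 kg beats 2785.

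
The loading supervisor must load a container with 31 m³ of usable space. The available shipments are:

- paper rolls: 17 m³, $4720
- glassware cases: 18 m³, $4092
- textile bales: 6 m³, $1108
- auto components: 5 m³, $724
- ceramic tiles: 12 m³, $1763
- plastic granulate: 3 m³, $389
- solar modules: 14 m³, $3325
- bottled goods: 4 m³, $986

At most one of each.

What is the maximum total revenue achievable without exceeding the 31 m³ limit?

By revenue per m³: paper rolls 277.65, bottled goods 246.50, solar modules 237.50, glassware cases 227.33 lead.
Taking the top-ratio shipments first gives paper rolls + textile bales + plastic granulate + bottled goods for 7203 (30 m³).
Dropping textile bales and plastic granulate and bottled goods frees 13 m³; slotting in solar modules (14 m³) lifts the total to 8045 at 31 m³.
The closest alternative, paper rolls + textile bales + plastic granulate + bottled goods, reaches only 7203.

8045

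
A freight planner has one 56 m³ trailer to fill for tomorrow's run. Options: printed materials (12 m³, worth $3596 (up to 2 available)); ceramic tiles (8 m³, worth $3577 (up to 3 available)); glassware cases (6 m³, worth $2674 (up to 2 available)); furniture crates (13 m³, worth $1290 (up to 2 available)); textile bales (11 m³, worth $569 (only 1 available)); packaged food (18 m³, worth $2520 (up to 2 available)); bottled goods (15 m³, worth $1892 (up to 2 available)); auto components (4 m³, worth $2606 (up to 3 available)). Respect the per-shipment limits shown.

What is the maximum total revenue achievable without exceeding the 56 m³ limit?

24887

Density check — auto components 651.50, ceramic tiles 447.12, glassware cases 445.67, printed materials 299.67 are the best per m³.
Taking the top-ratio shipments first gives 3×ceramic tiles + 2×glassware cases + 3×auto components for 23897 (48 m³).
Replace auto components with printed materials: the trade gains 990 net, giving 24887 at 56 m³.
Nothing else within 56 m³ beats 24887.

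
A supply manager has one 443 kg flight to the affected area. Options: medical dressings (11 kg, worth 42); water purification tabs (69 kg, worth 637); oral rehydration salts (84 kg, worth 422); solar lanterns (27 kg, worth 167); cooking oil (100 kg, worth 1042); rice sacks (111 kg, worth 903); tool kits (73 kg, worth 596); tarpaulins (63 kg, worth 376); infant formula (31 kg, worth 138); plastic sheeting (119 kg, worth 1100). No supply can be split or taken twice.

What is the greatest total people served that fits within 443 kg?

Greedy by ratio would take medical dressings + water purification tabs + solar lanterns + cooking oil + tool kits + infant formula + plastic sheeting: 430 kg used, total 3722.
Dropping tool kits and infant formula frees 104 kg; slotting in rice sacks (111 kg) lifts the total to 3891 at 437 kg.
Next best is medical dressings + water purification tabs + cooking oil + rice sacks + infant formula + plastic sheeting at 3862 (441 kg) — short by 29.

3891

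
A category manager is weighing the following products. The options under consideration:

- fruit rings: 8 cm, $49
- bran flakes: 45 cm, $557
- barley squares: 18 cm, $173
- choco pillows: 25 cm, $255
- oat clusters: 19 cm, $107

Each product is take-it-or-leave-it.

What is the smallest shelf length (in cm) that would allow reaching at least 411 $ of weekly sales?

Need the lightest bundle worth ≥ 411.
barley squares + choco pillows: 428 weekly sales at 43 cm.
Any bundle with less than 43 cm falls short of 411.

43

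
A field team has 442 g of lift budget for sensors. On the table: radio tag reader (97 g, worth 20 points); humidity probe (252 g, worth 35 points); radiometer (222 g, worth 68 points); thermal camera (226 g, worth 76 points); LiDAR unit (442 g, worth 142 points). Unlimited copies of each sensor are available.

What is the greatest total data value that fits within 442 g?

142

A density-first pass picks 2×radio tag reader + thermal camera — 116 at 420 g.
Dropping 2×radio tag reader and thermal camera frees 420 g; slotting in LiDAR unit (442 g) lifts the total to 142 at 442 g.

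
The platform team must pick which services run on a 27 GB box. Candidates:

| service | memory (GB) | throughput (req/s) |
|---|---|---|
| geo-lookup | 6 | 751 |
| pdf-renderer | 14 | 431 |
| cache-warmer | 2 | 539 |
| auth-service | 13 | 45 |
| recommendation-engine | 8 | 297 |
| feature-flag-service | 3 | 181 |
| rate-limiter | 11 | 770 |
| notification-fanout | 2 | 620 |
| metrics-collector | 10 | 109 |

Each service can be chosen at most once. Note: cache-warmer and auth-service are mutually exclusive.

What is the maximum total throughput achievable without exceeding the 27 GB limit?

2861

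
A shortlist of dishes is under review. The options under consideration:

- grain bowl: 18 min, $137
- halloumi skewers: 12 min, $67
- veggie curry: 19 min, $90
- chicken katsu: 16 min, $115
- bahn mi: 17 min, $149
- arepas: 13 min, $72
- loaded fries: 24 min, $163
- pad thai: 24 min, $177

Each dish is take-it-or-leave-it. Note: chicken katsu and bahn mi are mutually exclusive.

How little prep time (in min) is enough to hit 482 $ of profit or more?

Need the lightest bundle worth ≥ 482.
bahn mi + loaded fries + pad thai reaches 489 using 65 min.
Below 65 min the best achievable stays under 482.

65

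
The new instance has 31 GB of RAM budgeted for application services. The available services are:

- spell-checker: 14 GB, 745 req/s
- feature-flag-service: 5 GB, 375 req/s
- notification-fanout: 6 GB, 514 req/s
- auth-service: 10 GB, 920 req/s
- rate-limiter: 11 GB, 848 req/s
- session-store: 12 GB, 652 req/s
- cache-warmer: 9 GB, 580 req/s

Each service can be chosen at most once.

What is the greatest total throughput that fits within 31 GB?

2389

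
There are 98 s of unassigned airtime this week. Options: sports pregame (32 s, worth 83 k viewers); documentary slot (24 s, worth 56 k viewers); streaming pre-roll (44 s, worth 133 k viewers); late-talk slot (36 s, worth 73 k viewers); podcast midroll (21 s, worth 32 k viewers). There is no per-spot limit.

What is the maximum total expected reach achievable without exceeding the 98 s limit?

266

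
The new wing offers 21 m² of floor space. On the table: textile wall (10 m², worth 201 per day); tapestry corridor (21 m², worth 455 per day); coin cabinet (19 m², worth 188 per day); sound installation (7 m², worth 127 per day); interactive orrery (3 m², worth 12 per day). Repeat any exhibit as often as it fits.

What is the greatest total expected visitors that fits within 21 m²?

Density check — tapestry corridor 21.67, textile wall 20.10, sound installation 18.14, coin cabinet 9.89 are the best per m².
Tapestry corridor uses 21 of the 21 m² and totals 455.
Every other selection either busts 21 m² or fails to beat 455.

455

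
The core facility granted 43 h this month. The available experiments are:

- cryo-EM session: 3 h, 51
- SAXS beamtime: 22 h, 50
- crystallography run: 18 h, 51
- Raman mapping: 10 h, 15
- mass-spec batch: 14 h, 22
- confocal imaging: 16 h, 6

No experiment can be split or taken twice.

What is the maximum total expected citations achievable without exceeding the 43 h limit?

Density check — cryo-EM session 17.00, crystallography run 2.83, SAXS beamtime 2.27 are the best per h.
Best packing: cryo-EM session + SAXS beamtime + crystallography run — 43 h, 152 total.
The closest alternative, cryo-EM session + crystallography run + mass-spec batch, reaches only 124.

152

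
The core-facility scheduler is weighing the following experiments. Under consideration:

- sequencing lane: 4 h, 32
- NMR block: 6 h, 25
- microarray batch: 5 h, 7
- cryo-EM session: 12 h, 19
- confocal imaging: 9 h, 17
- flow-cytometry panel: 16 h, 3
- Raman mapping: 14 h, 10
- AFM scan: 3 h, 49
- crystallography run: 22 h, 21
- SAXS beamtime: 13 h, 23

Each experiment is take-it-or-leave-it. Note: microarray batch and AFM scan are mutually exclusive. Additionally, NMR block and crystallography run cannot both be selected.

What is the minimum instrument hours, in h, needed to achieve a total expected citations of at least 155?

Minimise h subject to total expected citations ≥ 155.
sequencing lane + NMR block + cryo-EM session + confocal imaging + AFM scan + SAXS beamtime reaches 165 using 47 h.
Below 47 h the best achievable stays under 155.

47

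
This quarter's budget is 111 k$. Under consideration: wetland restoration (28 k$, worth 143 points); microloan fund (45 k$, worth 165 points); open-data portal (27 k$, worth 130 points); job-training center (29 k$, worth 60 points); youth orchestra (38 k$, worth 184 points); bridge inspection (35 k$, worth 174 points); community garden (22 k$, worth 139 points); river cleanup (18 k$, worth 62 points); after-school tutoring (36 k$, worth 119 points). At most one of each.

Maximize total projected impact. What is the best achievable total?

The ratio heuristic lands on wetland restoration + bridge inspection + community garden + river cleanup (518) but leaves 8 k$ idle.
Replace bridge inspection with youth orchestra: the trade gains 10 net, giving 528 at 106 k$.

528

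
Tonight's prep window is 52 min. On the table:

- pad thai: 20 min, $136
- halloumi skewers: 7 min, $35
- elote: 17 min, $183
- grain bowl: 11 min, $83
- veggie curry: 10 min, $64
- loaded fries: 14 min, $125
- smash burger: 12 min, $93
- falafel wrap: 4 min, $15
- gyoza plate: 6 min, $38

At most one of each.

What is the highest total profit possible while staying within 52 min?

Ranking by ratio (profit/min): elote 10.76, loaded fries 8.93, smash burger 7.75, grain bowl 7.55.
Filling by ratio: elote + loaded fries + smash burger + gyoza plate for 439, with 3 min left unused.
Replace smash burger and gyoza plate with grain bowl + veggie curry: the trade gains 16 net, giving 455 at 52 min.

455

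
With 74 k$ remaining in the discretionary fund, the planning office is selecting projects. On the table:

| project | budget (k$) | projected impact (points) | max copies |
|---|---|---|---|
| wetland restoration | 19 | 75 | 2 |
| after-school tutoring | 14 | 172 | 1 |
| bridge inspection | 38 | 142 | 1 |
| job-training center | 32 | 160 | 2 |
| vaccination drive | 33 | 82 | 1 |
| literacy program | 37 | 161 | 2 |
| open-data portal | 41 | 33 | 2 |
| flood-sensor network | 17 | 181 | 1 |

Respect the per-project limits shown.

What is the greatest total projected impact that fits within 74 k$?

The ratio heuristic lands on after-school tutoring + job-training center + flood-sensor network (513) but leaves 11 k$ idle.
The 32 k$ tied up in job-training center is better spent on literacy program — total rises to 514 (68 k$).

514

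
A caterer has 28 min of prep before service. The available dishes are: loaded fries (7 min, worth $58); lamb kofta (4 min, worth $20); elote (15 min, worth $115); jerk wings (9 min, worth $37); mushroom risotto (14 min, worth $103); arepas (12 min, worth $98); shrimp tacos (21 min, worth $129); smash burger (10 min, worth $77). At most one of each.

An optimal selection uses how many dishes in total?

2

The maximum profit within 28 min is 213.
elote + arepas hits 213 at 27 min.
All optima have 2 dishes.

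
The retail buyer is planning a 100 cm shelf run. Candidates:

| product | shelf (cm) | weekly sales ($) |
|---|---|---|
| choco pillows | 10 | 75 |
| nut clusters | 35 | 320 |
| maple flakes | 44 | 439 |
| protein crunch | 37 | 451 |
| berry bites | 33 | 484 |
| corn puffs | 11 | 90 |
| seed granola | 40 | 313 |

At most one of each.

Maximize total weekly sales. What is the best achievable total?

1100

Best packing: choco pillows + protein crunch + berry bites + corn puffs — 91 cm, 1100 total.
The closest alternative, choco pillows + maple flakes + berry bites + corn puffs, reaches only 1088.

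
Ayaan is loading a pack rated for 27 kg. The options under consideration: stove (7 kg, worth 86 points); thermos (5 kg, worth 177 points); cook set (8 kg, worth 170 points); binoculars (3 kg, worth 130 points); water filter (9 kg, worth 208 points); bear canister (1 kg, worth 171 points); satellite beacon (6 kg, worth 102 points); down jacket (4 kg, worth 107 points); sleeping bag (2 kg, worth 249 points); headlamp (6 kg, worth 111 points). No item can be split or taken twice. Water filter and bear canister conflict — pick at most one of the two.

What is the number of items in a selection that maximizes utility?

7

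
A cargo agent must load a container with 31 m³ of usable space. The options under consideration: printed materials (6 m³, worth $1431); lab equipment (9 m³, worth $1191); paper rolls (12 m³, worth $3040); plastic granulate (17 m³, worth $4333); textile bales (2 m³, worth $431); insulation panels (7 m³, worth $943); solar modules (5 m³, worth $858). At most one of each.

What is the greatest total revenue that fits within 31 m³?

Density check — plastic granulate 254.88, paper rolls 253.33, printed materials 238.50 are the best per m³.
Taking paper rolls + plastic granulate + textile bales: 31 m³ used, 7804 in revenue.
Next best is paper rolls + plastic granulate at 7373 (29 m³) — short by 431.

7804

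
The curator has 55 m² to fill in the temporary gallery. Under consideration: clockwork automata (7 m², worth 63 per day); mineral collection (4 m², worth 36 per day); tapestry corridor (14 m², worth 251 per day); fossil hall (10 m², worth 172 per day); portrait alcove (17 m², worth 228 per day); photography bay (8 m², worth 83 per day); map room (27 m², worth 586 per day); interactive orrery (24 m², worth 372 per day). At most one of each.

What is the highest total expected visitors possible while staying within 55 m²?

1045

Ranking by ratio (expected visitors/m²): map room 21.70, tapestry corridor 17.93, fossil hall 17.20.
Best packing: mineral collection + tapestry corridor + fossil hall + map room — 55 m², 1045 total.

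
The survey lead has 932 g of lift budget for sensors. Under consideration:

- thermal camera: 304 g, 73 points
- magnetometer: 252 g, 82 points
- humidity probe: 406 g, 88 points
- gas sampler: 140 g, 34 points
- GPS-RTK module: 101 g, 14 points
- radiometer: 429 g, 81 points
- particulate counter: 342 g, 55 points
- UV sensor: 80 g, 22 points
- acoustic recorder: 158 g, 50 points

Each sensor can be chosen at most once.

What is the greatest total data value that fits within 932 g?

By data value per g: magnetometer 0.33, acoustic recorder 0.32, UV sensor 0.28, gas sampler 0.24 lead.
The ratio heuristic lands on magnetometer + gas sampler + GPS-RTK module + UV sensor + acoustic recorder (202) but leaves 201 g idle.
Replace gas sampler and GPS-RTK module with humidity probe: the trade gains 40 net, giving 242 at 896 g.
Nothing else within 932 g beats 242.

242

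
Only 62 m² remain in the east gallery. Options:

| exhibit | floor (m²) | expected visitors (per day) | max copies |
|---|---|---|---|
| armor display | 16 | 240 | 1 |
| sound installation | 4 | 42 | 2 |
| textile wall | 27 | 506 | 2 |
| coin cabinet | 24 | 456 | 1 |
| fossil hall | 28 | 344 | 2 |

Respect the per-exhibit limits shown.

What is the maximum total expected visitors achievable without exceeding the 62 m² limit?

Filling by ratio: 2×sound installation + textile wall + coin cabinet for 1046, with 3 m² left unused.
The 24 m² tied up in coin cabinet is better spent on textile wall — total rises to 1096 (62 m²).

1096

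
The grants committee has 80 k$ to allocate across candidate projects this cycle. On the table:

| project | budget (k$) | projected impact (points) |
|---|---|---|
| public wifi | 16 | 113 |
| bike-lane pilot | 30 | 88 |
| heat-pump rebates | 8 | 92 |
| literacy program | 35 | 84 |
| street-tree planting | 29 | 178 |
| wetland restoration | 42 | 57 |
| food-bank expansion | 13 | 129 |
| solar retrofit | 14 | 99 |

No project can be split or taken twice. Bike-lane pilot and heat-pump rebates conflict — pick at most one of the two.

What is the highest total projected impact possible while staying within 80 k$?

611

Best packing: public wifi + heat-pump rebates + street-tree planting + food-bank expansion + solar retrofit — 80 k$, 611 total.
Next best is public wifi + street-tree planting + food-bank expansion + solar retrofit at 519 (72 k$) — short by 92.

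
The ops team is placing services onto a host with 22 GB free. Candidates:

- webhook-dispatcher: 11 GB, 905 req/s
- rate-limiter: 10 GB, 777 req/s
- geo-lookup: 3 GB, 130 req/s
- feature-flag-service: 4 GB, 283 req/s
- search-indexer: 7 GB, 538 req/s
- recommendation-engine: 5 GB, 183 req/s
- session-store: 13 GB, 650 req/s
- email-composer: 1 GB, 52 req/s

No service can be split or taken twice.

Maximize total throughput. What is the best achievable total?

Ranking by ratio (throughput/GB): webhook-dispatcher 82.27, rate-limiter 77.70, search-indexer 76.86.
Best packing: webhook-dispatcher + rate-limiter + email-composer — 22 GB, 1734 total.
That's the maximum — no swap from here does better than 1734.

1734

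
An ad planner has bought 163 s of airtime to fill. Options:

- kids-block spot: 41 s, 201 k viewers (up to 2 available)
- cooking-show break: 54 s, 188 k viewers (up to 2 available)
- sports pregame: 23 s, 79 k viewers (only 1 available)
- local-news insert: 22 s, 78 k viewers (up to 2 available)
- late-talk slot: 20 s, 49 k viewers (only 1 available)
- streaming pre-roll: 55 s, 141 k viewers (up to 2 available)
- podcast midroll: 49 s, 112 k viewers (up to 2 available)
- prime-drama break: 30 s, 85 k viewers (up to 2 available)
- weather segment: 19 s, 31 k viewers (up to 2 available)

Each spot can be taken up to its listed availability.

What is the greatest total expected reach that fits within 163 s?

669

Density check — kids-block spot 4.90, local-news insert 3.55, cooking-show break 3.48 are the best per s.
Filling by ratio: 2×kids-block spot + sports pregame + 2×local-news insert for 637, with 14 s left unused.
The 44 s tied up in 2×local-news insert is better spent on cooking-show break — total rises to 669 (159 s).
That's the maximum — no swap from here does better than 669.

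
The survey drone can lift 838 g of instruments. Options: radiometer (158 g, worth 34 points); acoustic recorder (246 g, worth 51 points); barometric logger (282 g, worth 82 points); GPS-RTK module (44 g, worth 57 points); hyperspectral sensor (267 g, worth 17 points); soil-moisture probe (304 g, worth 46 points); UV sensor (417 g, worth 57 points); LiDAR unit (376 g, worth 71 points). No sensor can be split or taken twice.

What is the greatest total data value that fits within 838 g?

Density check — GPS-RTK module 1.30, barometric logger 0.29, radiometer 0.22, acoustic recorder 0.21 are the best per g.
The ratio ordering already packs tightly: radiometer + acoustic recorder + barometric logger + GPS-RTK module, 730 g, 224.

224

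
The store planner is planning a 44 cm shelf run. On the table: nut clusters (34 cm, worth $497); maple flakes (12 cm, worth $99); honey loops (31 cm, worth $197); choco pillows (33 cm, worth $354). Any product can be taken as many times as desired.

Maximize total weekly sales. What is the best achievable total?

497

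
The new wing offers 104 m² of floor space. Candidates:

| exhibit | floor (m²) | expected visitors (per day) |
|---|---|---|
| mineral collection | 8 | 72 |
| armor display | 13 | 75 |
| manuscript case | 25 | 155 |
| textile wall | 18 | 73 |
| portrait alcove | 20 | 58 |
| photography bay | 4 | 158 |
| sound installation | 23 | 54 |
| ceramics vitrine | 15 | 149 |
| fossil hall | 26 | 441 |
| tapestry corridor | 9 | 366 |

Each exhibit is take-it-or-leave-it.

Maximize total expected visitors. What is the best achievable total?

The ratio ordering already packs tightly: mineral collection + armor display + manuscript case + photography bay + ceramics vitrine + fossil hall + tapestry corridor, 100 m², 1416.

1416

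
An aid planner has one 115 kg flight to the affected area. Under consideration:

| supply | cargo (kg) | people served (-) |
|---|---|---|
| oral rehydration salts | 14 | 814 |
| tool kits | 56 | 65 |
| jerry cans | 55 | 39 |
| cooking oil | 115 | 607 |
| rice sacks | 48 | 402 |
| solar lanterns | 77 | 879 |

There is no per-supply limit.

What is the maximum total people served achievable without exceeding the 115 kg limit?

Density check — oral rehydration salts 58.14, solar lanterns 11.42, rice sacks 8.38 are the best per kg.
8×oral rehydration salts uses 112 of the 115 kg and totals 6512.
No other feasible combination exceeds 6512.

6512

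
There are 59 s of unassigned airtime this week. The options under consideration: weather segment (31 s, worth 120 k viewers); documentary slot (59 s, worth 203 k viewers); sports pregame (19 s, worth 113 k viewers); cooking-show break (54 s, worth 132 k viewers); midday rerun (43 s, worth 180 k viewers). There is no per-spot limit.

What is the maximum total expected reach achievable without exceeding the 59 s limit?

339

Taking 3×sports pregame: 57 s used, 339 in expected reach.
That's the maximum — no swap from here does better than 339.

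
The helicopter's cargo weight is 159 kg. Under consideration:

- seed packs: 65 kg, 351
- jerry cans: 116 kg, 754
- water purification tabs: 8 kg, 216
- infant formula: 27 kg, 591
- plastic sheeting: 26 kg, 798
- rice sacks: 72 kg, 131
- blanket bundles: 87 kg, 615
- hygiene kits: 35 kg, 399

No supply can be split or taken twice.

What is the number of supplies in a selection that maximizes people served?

Best achievable people served is 2220.
For example water purification tabs + infant formula + plastic sheeting + blanket bundles achieves it, using 148 kg.
Any selection reaching 2220 contains exactly 4 supplies.

4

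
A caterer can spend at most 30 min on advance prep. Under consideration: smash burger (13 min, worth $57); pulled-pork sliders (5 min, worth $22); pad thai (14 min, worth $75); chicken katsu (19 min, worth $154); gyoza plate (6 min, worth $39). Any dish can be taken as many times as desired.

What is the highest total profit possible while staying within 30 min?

Pulled-pork sliders + chicken katsu + gyoza plate uses 30 of the 30 min and totals 215.
That's the maximum — no swap from here does better than 215.

215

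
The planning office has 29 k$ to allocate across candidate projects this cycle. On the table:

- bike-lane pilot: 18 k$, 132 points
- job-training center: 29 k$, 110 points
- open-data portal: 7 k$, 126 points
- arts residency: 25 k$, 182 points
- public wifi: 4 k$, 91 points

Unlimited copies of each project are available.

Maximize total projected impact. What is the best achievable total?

Best packing: 7×public wifi — 28 k$, 637 total.
The spare 1 k$ is too small for any remaining project, and no exchange beats 637.

637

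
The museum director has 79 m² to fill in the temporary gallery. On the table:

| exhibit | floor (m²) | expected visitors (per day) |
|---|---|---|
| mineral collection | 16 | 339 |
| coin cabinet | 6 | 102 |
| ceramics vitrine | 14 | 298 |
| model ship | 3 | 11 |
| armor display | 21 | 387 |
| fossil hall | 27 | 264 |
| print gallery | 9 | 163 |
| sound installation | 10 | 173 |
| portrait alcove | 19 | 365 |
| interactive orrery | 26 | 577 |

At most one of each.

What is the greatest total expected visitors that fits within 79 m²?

Density check — interactive orrery 22.19, ceramics vitrine 21.29, mineral collection 21.19 are the best per m².
The ratio heuristic lands on mineral collection + ceramics vitrine + model ship + portrait alcove + interactive orrery (1590) but leaves 1 m² idle.
Dropping model ship and portrait alcove frees 22 m²; slotting in armor display (21 m²) lifts the total to 1601 at 77 m².
Nothing else within 79 m² beats 1601.

1601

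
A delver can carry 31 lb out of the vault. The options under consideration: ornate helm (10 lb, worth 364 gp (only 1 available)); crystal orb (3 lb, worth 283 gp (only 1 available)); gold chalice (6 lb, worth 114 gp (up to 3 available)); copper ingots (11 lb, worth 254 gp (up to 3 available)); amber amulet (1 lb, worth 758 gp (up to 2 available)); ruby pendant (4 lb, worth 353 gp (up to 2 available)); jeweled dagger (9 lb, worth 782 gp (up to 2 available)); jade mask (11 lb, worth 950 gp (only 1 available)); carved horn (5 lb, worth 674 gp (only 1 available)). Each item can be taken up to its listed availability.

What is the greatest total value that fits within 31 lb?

Density check — amber amulet 758.00, carved horn 134.80, crystal orb 94.33, ruby pendant 88.25 are the best per lb.
A density-first pass picks crystal orb + 2×amber amulet + 2×ruby pendant + jeweled dagger + carved horn — 3961 at 27 lb.
Dropping crystal orb and ruby pendant frees 7 lb; slotting in jade mask (11 lb) lifts the total to 4275 at 31 lb.

4275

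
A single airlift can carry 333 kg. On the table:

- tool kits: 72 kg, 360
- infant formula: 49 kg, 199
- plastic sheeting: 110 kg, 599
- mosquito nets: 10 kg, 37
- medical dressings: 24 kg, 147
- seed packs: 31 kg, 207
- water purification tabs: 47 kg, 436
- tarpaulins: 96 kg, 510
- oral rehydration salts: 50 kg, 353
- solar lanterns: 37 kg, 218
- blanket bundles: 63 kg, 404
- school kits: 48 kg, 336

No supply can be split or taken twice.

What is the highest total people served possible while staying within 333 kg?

2207

Filling by ratio: mosquito nets + medical dressings + seed packs + water purification tabs + oral rehydration salts + solar lanterns + blanket bundles + school kits for 2138, with 23 kg left unused.
The 73 kg tied up in mosquito nets and blanket bundles is better spent on tarpaulins — total rises to 2207 (333 kg).
That's the maximum — no swap from here does better than 2207.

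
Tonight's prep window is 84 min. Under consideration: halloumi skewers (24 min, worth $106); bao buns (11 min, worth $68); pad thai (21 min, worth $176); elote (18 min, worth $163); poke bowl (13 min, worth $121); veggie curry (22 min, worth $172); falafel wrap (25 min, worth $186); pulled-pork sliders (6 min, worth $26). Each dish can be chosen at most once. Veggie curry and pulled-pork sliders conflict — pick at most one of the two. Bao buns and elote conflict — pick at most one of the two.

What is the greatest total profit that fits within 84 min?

672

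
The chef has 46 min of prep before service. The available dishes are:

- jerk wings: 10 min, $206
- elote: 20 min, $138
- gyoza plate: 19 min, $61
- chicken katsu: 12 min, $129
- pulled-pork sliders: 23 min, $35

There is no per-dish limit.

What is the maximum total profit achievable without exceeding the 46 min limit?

4×jerk wings uses 40 of the 46 min and totals 824.

824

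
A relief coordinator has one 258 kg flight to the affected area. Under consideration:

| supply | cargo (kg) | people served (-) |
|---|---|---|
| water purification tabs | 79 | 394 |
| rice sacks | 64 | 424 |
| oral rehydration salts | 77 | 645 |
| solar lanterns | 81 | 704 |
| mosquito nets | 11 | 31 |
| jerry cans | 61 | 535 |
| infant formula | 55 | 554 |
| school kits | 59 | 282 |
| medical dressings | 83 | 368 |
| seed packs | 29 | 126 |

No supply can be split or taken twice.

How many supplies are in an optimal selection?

4

The maximum people served within 258 kg is 2158.
rice sacks + oral rehydration salts + jerry cans + infant formula hits 2158 at 257 kg.
Every optimal selection uses 4 supplies.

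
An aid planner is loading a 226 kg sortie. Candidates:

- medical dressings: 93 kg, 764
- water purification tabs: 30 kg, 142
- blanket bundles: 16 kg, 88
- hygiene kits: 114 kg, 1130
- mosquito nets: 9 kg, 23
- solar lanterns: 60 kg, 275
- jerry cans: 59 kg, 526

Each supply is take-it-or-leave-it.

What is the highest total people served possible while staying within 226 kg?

By people served per kg: hygiene kits 9.91, jerry cans 8.92, medical dressings 8.22 lead.
Greedy by ratio would take water purification tabs + blanket bundles + hygiene kits + jerry cans: 219 kg used, total 1886.
The 89 kg tied up in water purification tabs and jerry cans is better spent on medical dressings — total rises to 1982 (223 kg).

1982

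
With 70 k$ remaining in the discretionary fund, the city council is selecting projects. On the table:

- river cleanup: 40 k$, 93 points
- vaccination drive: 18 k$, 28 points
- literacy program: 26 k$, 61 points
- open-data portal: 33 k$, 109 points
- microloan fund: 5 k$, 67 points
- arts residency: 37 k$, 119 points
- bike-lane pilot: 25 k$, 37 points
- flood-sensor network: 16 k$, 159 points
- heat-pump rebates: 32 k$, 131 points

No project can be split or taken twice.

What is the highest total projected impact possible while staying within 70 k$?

357

Ranking by ratio (projected impact/k$): microloan fund 13.40, flood-sensor network 9.94, heat-pump rebates 4.09.
The ratio ordering already packs tightly: microloan fund + flood-sensor network + heat-pump rebates, 53 k$, 357.
Every other selection either busts 70 k$ or fails to beat 357.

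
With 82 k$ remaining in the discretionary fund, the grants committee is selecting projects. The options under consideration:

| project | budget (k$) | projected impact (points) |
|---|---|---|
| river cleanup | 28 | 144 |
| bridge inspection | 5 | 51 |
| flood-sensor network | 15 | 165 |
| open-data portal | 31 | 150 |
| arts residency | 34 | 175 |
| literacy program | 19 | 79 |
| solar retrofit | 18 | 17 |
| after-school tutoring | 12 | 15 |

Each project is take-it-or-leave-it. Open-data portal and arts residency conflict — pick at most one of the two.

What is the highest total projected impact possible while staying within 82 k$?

Ranking by ratio (projected impact/k$): flood-sensor network 11.00, bridge inspection 10.20, arts residency 5.15, river cleanup 5.14.
The ratio ordering already packs tightly: river cleanup + bridge inspection + flood-sensor network + arts residency, 82 k$, 535.
Every other selection either busts 82 k$ or breaks a pairing rule or fails to beat 535.

535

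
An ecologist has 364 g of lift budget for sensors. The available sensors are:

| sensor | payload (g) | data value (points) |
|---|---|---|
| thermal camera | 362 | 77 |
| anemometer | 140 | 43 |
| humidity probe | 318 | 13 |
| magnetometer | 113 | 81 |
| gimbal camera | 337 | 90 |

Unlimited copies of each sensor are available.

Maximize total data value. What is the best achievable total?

Ranking by ratio (data value/g): magnetometer 0.72, anemometer 0.31, gimbal camera 0.27.
Best packing: 3×magnetometer — 339 g, 243 total.
Nothing else within 364 g beats 243.

243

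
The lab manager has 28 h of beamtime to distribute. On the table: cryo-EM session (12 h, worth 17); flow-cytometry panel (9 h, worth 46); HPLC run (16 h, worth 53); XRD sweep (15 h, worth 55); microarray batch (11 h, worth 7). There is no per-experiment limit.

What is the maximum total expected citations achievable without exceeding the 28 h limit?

138

Density check — flow-cytometry panel 5.11, XRD sweep 3.67, HPLC run 3.31, cryo-EM session 1.42 are the best per h.
3×flow-cytometry panel uses 27 of the 28 h and totals 138.
No other feasible combination exceeds 138.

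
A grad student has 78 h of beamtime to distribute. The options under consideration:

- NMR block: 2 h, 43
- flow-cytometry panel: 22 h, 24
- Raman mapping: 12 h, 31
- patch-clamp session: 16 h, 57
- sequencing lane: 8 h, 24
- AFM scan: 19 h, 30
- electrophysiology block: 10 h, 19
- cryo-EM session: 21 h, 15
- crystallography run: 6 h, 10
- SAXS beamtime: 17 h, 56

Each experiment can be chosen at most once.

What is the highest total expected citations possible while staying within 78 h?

Ranking by ratio (expected citations/h): NMR block 21.50, patch-clamp session 3.56, SAXS beamtime 3.29.
The ratio heuristic lands on NMR block + Raman mapping + patch-clamp session + sequencing lane + electrophysiology block + crystallography run + SAXS beamtime (240) but leaves 7 h idle.
Replace electrophysiology block and crystallography run with AFM scan: the trade gains 1 net, giving 241 at 74 h.
The closest alternative, NMR block + Raman mapping + patch-clamp session + sequencing lane + electrophysiology block + crystallography run + SAXS beamtime, reaches only 240.

241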